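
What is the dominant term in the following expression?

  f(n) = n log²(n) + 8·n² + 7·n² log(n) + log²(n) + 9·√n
7·n² log(n)

Looking at each term:
  - n log²(n) is O(n log² n)
  - 8·n² is O(n²)
  - 7·n² log(n) is O(n² log n)
  - log²(n) is O(log² n)
  - 9·√n is O(√n)

The term 7·n² log(n) (O(n² log n)) grows fastest and dominates all others.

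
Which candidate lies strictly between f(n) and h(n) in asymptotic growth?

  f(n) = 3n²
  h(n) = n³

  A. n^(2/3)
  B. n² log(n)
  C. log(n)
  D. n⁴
B

We need g(n) with 3n² = o(g(n)) and g(n) = o(n³), i.e. O(n²) ≺ g ≺ O(n³).
Check each option:
  A. n^(2/3) — O(n^(2/3)) does not grow strictly faster than f(n)
  B. n² log(n) — O(n² log n) is strictly between O(n²) and O(n³) ✓
  C. log(n) — O(log n) does not grow strictly faster than f(n)
  D. n⁴ — O(n⁴) does not grow strictly slower than h(n)

Only option B (n² log(n)) lies strictly between.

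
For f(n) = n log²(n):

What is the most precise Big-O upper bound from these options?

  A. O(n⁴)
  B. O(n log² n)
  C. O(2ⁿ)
B

f(n) = n log²(n) is O(n log² n).
All listed options are valid Big-O bounds (upper bounds),
but O(n log² n) is the tightest (smallest valid bound).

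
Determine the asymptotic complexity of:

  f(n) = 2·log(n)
O(log n)

The dominant term in 2·log(n) is 2·log(n), which is Θ(log n).
Constants are absorbed, so the tightest bound is O(log n).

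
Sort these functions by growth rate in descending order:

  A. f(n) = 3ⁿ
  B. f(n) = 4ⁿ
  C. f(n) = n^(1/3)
B > A > C

Comparing growth rates:
B = 4ⁿ is O(4ⁿ)
A = 3ⁿ is O(3ⁿ)
C = n^(1/3) is O(n^(1/3))

Therefore, the order from fastest to slowest is: B > A > C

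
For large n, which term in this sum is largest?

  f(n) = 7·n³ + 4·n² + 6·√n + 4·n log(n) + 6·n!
6·n!

Looking at each term:
  - 7·n³ is O(n³)
  - 4·n² is O(n²)
  - 6·√n is O(√n)
  - 4·n log(n) is O(n log n)
  - 6·n! is O(n!)

The term 6·n! (O(n!)) grows fastest and dominates all others.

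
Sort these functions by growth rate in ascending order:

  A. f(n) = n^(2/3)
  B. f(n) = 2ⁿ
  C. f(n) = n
A < C < B

Comparing growth rates:
A = n^(2/3) is O(n^(2/3))
C = n is O(n)
B = 2ⁿ is O(2ⁿ)

Therefore, the order from slowest to fastest is: A < C < B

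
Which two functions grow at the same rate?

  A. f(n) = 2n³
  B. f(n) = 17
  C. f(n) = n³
A and C

Examining each function:
  A. 2n³ is O(n³)
  B. 17 is O(1)
  C. n³ is O(n³)

Functions A and C both have the same complexity class.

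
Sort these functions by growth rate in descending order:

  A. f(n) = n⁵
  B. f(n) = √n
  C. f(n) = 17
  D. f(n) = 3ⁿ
D > A > B > C

Comparing growth rates:
D = 3ⁿ is O(3ⁿ)
A = n⁵ is O(n⁵)
B = √n is O(√n)
C = 17 is O(1)

Therefore, the order from fastest to slowest is: D > A > B > C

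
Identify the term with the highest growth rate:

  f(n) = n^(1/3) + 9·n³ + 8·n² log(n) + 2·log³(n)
9·n³

Looking at each term:
  - n^(1/3) is O(n^(1/3))
  - 9·n³ is O(n³)
  - 8·n² log(n) is O(n² log n)
  - 2·log³(n) is O(log³ n)

The term 9·n³ (O(n³)) grows fastest and dominates all others.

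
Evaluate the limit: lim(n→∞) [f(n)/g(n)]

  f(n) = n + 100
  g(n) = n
1

Since n + 100 and n have the same growth rate (O(n)),
the ratio converges to a constant: 1.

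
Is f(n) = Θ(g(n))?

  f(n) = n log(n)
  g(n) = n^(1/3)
False

f(n) = n log(n) is O(n log n), and g(n) = n^(1/3) is O(n^(1/3)).
Since they have different growth rates, f(n) = Θ(g(n)) is false.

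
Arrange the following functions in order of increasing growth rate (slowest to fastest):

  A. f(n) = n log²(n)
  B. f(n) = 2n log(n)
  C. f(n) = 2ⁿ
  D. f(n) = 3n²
B < A < D < C

Comparing growth rates:
B = 2n log(n) is O(n log n)
A = n log²(n) is O(n log² n)
D = 3n² is O(n²)
C = 2ⁿ is O(2ⁿ)

Therefore, the order from slowest to fastest is: B < A < D < C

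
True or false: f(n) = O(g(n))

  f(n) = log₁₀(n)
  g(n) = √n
True

f(n) = log₁₀(n) is O(log n), and g(n) = √n is O(√n).
Since O(log n) ⊆ O(√n) (f grows no faster than g), f(n) = O(g(n)) is true.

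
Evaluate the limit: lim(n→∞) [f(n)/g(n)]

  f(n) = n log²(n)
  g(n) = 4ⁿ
0

Since n log²(n) (O(n log² n)) grows slower than 4ⁿ (O(4ⁿ)),
the ratio f(n)/g(n) → 0 as n → ∞.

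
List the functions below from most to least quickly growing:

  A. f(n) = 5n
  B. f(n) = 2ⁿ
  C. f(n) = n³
B > C > A

Comparing growth rates:
B = 2ⁿ is O(2ⁿ)
C = n³ is O(n³)
A = 5n is O(n)

Therefore, the order from fastest to slowest is: B > C > A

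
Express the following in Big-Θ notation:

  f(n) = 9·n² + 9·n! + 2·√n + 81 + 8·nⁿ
Θ(nⁿ)

Order the terms by growth rate: 81 ≺ 2·√n ≺ 9·n² ≺ 9·n! ≺ 8·nⁿ.
The fastest-growing term 8·nⁿ dominates as n → ∞; dropping its constant factor gives Θ(nⁿ).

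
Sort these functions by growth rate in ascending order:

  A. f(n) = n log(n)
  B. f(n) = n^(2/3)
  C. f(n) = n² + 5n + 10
B < A < C

Comparing growth rates:
B = n^(2/3) is O(n^(2/3))
A = n log(n) is O(n log n)
C = n² + 5n + 10 is O(n²)

Therefore, the order from slowest to fastest is: B < A < C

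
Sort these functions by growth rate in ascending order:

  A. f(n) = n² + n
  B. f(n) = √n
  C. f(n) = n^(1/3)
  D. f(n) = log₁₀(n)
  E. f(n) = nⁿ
D < C < B < A < E

Comparing growth rates:
D = log₁₀(n) is O(log n)
C = n^(1/3) is O(n^(1/3))
B = √n is O(√n)
A = n² + n is O(n²)
E = nⁿ is O(nⁿ)

Therefore, the order from slowest to fastest is: D < C < B < A < E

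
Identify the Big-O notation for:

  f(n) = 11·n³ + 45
O(n³)

The dominant term in 11·n³ + 45 is 11·n³, which is Θ(n³).
Lower-order terms (45) are asymptotically negligible.
Constants are absorbed, so the tightest bound is O(n³).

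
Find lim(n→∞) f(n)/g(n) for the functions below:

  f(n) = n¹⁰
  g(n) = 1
∞

Since n¹⁰ (O(n¹⁰)) grows faster than 1 (O(1)),
the ratio f(n)/g(n) → ∞ as n → ∞.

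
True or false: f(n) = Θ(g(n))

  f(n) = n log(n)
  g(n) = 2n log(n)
True

f(n) = n log(n) and g(n) = 2n log(n) are both O(n log n).
Since they have the same asymptotic growth rate, f(n) = Θ(g(n)) is true.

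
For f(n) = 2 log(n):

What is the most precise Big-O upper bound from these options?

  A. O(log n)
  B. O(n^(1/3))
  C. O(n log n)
A

f(n) = 2 log(n) is O(log n).
All listed options are valid Big-O bounds (upper bounds),
but O(log n) is the tightest (smallest valid bound).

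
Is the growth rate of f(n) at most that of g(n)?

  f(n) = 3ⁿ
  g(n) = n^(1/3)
False

f(n) = 3ⁿ is O(3ⁿ), and g(n) = n^(1/3) is O(n^(1/3)).
Since O(3ⁿ) grows faster than O(n^(1/3)), f(n) = O(g(n)) is false.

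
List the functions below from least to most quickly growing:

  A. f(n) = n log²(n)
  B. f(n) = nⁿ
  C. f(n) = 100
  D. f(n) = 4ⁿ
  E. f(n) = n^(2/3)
C < E < A < D < B

Comparing growth rates:
C = 100 is O(1)
E = n^(2/3) is O(n^(2/3))
A = n log²(n) is O(n log² n)
D = 4ⁿ is O(4ⁿ)
B = nⁿ is O(nⁿ)

Therefore, the order from slowest to fastest is: C < E < A < D < B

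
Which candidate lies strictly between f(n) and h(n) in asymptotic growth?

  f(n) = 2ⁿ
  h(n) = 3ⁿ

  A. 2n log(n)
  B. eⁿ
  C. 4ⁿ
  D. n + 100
B

We need g(n) with 2ⁿ = o(g(n)) and g(n) = o(3ⁿ), i.e. O(2ⁿ) ≺ g ≺ O(3ⁿ).
Check each option:
  A. 2n log(n) — O(n log n) does not grow strictly faster than f(n)
  B. eⁿ — O(eⁿ) is strictly between O(2ⁿ) and O(3ⁿ) ✓
  C. 4ⁿ — O(4ⁿ) does not grow strictly slower than h(n)
  D. n + 100 — O(n) does not grow strictly faster than f(n)

Only option B (eⁿ) lies strictly between.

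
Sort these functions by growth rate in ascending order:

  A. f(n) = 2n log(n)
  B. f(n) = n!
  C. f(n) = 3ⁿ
A < C < B

Comparing growth rates:
A = 2n log(n) is O(n log n)
C = 3ⁿ is O(3ⁿ)
B = n! is O(n!)

Therefore, the order from slowest to fastest is: A < C < B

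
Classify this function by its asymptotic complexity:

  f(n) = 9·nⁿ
O(nⁿ)

The dominant term in 9·nⁿ is 9·nⁿ, which is Θ(nⁿ).
Constants are absorbed, so the tightest bound is O(nⁿ).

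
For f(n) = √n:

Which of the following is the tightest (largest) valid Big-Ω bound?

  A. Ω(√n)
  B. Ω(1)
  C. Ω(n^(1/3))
A

f(n) = √n is Ω(√n).
All listed options are valid Big-Ω bounds (lower bounds),
but Ω(√n) is the tightest (largest valid bound).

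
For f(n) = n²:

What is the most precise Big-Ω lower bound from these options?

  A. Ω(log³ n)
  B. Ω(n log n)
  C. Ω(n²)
C

f(n) = n² is Ω(n²).
All listed options are valid Big-Ω bounds (lower bounds),
but Ω(n²) is the tightest (largest valid bound).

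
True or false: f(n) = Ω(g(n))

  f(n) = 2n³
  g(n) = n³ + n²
True

f(n) = 2n³ and g(n) = n³ + n² are both O(n³).
Big-Ω permits equal growth rates (f ≥ c·g for some c > 0), so f(n) = Ω(g(n)) is true.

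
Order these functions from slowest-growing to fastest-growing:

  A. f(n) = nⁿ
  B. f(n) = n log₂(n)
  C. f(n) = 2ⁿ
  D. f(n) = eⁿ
B < C < D < A

Comparing growth rates:
B = n log₂(n) is O(n log n)
C = 2ⁿ is O(2ⁿ)
D = eⁿ is O(eⁿ)
A = nⁿ is O(nⁿ)

Therefore, the order from slowest to fastest is: B < C < D < A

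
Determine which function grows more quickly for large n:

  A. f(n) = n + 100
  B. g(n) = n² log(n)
B

f(n) = n + 100 is O(n), while g(n) = n² log(n) is O(n² log n).
Since O(n² log n) grows faster than O(n), g(n) dominates.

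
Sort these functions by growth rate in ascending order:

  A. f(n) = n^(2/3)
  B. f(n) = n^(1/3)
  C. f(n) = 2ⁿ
B < A < C

Comparing growth rates:
B = n^(1/3) is O(n^(1/3))
A = n^(2/3) is O(n^(2/3))
C = 2ⁿ is O(2ⁿ)

Therefore, the order from slowest to fastest is: B < A < C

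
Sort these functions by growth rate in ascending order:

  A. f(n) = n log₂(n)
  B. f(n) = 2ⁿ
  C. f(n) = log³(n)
C < A < B

Comparing growth rates:
C = log³(n) is O(log³ n)
A = n log₂(n) is O(n log n)
B = 2ⁿ is O(2ⁿ)

Therefore, the order from slowest to fastest is: C < A < B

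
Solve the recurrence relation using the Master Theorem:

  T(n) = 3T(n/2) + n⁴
Θ(n⁴)

Master Theorem: a = 3, b = 2, f(n) = n⁴.
Compute the critical exponent d = log₂(3) = 1.585.
Compare f(n) = Θ(n⁴) against n^d:
  k = 4 > d = 1.585, so f(n) = Ω(n^(d+ε)) — Case 3.
  Regularity: a·(n/b)^4/n^4 = a/b^4 = 3/16 < 1 ✓.
  The top-level work dominates: T(n) = Θ(f(n)) = Θ(n⁴).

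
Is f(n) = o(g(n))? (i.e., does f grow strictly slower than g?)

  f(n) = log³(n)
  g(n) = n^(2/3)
True

f(n) = log³(n) is O(log³ n), and g(n) = n^(2/3) is O(n^(2/3)).
Since O(log³ n) grows strictly slower than O(n^(2/3)), f(n) = o(g(n)) is true.
This means lim(n→∞) f(n)/g(n) = 0.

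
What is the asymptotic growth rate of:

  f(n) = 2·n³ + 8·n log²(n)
Θ(n³)

Order the terms by growth rate: 8·n log²(n) ≺ 2·n³.
The fastest-growing term 2·n³ dominates as n → ∞; dropping its constant factor gives Θ(n³).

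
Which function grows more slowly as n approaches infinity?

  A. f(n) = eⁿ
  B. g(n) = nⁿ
A

f(n) = eⁿ is O(eⁿ), while g(n) = nⁿ is O(nⁿ).
Since O(eⁿ) grows slower than O(nⁿ), f(n) is dominated.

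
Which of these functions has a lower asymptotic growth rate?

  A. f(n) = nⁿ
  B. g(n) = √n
B

f(n) = nⁿ is O(nⁿ), while g(n) = √n is O(√n).
Since O(√n) grows slower than O(nⁿ), g(n) is dominated.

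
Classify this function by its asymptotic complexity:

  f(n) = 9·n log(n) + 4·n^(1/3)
O(n log n)

The dominant term in 9·n log(n) + 4·n^(1/3) is 9·n log(n), which is Θ(n log n).
Lower-order terms (4·n^(1/3)) are asymptotically negligible.
Constants are absorbed, so the tightest bound is O(n log n).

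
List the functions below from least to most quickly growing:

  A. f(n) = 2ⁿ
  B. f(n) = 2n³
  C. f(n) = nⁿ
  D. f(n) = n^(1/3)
D < B < A < C

Comparing growth rates:
D = n^(1/3) is O(n^(1/3))
B = 2n³ is O(n³)
A = 2ⁿ is O(2ⁿ)
C = nⁿ is O(nⁿ)

Therefore, the order from slowest to fastest is: D < B < A < C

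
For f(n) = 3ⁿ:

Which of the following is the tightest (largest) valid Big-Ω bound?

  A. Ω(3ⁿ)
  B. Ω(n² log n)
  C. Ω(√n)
A

f(n) = 3ⁿ is Ω(3ⁿ).
All listed options are valid Big-Ω bounds (lower bounds),
but Ω(3ⁿ) is the tightest (largest valid bound).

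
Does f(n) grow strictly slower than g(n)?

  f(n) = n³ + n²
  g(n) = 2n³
False

f(n) = n³ + n² is O(n³), and g(n) = 2n³ is O(n³).
Since they have the same growth rate, f(n) = o(g(n)) is false.
(f = o(g) requires f to grow strictly slower, not equal.)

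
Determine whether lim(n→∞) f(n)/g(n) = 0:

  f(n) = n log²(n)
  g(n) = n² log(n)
True

f(n) = n log²(n) is O(n log² n), and g(n) = n² log(n) is O(n² log n).
Since O(n log² n) grows strictly slower than O(n² log n), f(n) = o(g(n)) is true.
This means lim(n→∞) f(n)/g(n) = 0.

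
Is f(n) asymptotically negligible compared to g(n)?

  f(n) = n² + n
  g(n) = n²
False

f(n) = n² + n is O(n²), and g(n) = n² is O(n²).
Since they have the same growth rate, f(n) = o(g(n)) is false.
(f = o(g) requires f to grow strictly slower, not equal.)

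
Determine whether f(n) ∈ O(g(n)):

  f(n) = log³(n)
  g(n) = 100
False

f(n) = log³(n) is O(log³ n), and g(n) = 100 is O(1).
Since O(log³ n) grows faster than O(1), f(n) = O(g(n)) is false.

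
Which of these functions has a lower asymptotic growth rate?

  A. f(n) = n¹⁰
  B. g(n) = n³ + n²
B

f(n) = n¹⁰ is O(n¹⁰), while g(n) = n³ + n² is O(n³).
Since O(n³) grows slower than O(n¹⁰), g(n) is dominated.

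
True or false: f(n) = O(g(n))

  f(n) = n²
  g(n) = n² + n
True

f(n) = n² and g(n) = n² + n are both O(n²).
Big-O permits equal growth rates (f ≤ c·g for some c), so f(n) = O(g(n)) is true.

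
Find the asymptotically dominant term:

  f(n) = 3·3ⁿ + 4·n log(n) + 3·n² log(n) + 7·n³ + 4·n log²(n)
3·3ⁿ

Looking at each term:
  - 3·3ⁿ is O(3ⁿ)
  - 4·n log(n) is O(n log n)
  - 3·n² log(n) is O(n² log n)
  - 7·n³ is O(n³)
  - 4·n log²(n) is O(n log² n)

The term 3·3ⁿ (O(3ⁿ)) grows fastest and dominates all others.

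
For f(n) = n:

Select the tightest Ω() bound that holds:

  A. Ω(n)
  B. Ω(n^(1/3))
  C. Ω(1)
A

f(n) = n is Ω(n).
All listed options are valid Big-Ω bounds (lower bounds),
but Ω(n) is the tightest (largest valid bound).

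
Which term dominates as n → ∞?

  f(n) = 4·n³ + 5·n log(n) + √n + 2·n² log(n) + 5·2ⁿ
5·2ⁿ

Looking at each term:
  - 4·n³ is O(n³)
  - 5·n log(n) is O(n log n)
  - √n is O(√n)
  - 2·n² log(n) is O(n² log n)
  - 5·2ⁿ is O(2ⁿ)

The term 5·2ⁿ (O(2ⁿ)) grows fastest and dominates all others.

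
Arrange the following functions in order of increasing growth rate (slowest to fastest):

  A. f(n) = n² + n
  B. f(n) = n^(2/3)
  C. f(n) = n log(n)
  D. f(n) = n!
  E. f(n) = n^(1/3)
E < B < C < A < D

Comparing growth rates:
E = n^(1/3) is O(n^(1/3))
B = n^(2/3) is O(n^(2/3))
C = n log(n) is O(n log n)
A = n² + n is O(n²)
D = n! is O(n!)

Therefore, the order from slowest to fastest is: E < B < C < A < D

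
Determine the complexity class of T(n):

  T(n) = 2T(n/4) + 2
Θ(n^log₄(2))

Master Theorem: a = 2, b = 4, f(n) = 2.
Compute the critical exponent d = log₄(2) = 0.500.
Compare f(n) = Θ(1) against n^d:
  k = 0 < d = 0.500, so f(n) = O(n^(d-ε)) — Case 1.
  The recursion cost dominates: T(n) = Θ(n^d) = Θ(n^log₄(2)).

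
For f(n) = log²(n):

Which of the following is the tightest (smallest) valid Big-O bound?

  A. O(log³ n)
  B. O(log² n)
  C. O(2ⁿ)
B

f(n) = log²(n) is O(log² n).
All listed options are valid Big-O bounds (upper bounds),
but O(log² n) is the tightest (smallest valid bound).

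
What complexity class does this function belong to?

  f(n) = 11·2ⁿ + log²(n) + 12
O(2ⁿ)

The dominant term in 11·2ⁿ + log²(n) + 12 is 11·2ⁿ, which is Θ(2ⁿ).
Lower-order terms (log²(n), 12) are asymptotically negligible.
Constants are absorbed, so the tightest bound is O(2ⁿ).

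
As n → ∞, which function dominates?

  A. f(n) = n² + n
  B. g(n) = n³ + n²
B

f(n) = n² + n is O(n²), while g(n) = n³ + n² is O(n³).
Since O(n³) grows faster than O(n²), g(n) dominates.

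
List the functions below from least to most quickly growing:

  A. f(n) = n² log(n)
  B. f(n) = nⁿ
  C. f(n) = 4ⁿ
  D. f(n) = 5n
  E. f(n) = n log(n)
D < E < A < C < B

Comparing growth rates:
D = 5n is O(n)
E = n log(n) is O(n log n)
A = n² log(n) is O(n² log n)
C = 4ⁿ is O(4ⁿ)
B = nⁿ is O(nⁿ)

Therefore, the order from slowest to fastest is: D < E < A < C < B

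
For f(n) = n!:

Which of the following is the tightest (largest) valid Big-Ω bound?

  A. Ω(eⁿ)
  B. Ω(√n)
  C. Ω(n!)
C

f(n) = n! is Ω(n!).
All listed options are valid Big-Ω bounds (lower bounds),
but Ω(n!) is the tightest (largest valid bound).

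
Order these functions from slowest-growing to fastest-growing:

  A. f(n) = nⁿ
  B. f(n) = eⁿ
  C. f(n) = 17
C < B < A

Comparing growth rates:
C = 17 is O(1)
B = eⁿ is O(eⁿ)
A = nⁿ is O(nⁿ)

Therefore, the order from slowest to fastest is: C < B < A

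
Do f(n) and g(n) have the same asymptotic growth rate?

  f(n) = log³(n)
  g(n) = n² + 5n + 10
False

f(n) = log³(n) is O(log³ n), and g(n) = n² + 5n + 10 is O(n²).
Since they have different growth rates, f(n) = Θ(g(n)) is false.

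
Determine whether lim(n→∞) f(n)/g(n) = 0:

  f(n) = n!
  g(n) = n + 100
False

f(n) = n! is O(n!), and g(n) = n + 100 is O(n).
Since O(n!) grows faster than or equal to O(n), f(n) = o(g(n)) is false.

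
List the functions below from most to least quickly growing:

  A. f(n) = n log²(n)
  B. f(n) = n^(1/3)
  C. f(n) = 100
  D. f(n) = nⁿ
D > A > B > C

Comparing growth rates:
D = nⁿ is O(nⁿ)
A = n log²(n) is O(n log² n)
B = n^(1/3) is O(n^(1/3))
C = 100 is O(1)

Therefore, the order from fastest to slowest is: D > A > B > C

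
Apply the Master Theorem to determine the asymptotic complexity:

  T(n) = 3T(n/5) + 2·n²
Θ(n²)

Master Theorem: a = 3, b = 5, f(n) = 2·n².
Compute the critical exponent d = log₅(3) = 0.683.
Compare f(n) = Θ(n²) against n^d:
  k = 2 > d = 0.683, so f(n) = Ω(n^(d+ε)) — Case 3.
  Regularity: a·(n/b)^2/n^2 = a/b^2 = 3/25 < 1 ✓.
  The top-level work dominates: T(n) = Θ(f(n)) = Θ(n²).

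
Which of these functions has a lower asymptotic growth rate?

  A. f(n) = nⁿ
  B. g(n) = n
B

f(n) = nⁿ is O(nⁿ), while g(n) = n is O(n).
Since O(n) grows slower than O(nⁿ), g(n) is dominated.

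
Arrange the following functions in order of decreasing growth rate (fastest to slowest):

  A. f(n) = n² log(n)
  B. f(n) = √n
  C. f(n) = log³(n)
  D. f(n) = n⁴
D > A > B > C

Comparing growth rates:
D = n⁴ is O(n⁴)
A = n² log(n) is O(n² log n)
B = √n is O(√n)
C = log³(n) is O(log³ n)

Therefore, the order from fastest to slowest is: D > A > B > C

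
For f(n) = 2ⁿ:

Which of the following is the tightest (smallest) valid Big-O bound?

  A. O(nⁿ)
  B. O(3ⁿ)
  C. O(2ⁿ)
C

f(n) = 2ⁿ is O(2ⁿ).
All listed options are valid Big-O bounds (upper bounds),
but O(2ⁿ) is the tightest (smallest valid bound).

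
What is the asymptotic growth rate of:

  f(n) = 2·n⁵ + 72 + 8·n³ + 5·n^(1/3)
Θ(n⁵)

Order the terms by growth rate: 72 ≺ 5·n^(1/3) ≺ 8·n³ ≺ 2·n⁵.
The fastest-growing term 2·n⁵ dominates as n → ∞; dropping its constant factor gives Θ(n⁵).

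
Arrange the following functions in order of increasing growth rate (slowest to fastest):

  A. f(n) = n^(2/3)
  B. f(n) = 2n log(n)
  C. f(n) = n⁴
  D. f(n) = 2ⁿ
A < B < C < D

Comparing growth rates:
A = n^(2/3) is O(n^(2/3))
B = 2n log(n) is O(n log n)
C = n⁴ is O(n⁴)
D = 2ⁿ is O(2ⁿ)

Therefore, the order from slowest to fastest is: A < B < C < D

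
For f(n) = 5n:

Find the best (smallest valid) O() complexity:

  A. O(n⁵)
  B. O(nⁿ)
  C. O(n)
C

f(n) = 5n is O(n).
All listed options are valid Big-O bounds (upper bounds),
but O(n) is the tightest (smallest valid bound).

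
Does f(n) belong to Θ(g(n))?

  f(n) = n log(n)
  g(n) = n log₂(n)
True

f(n) = n log(n) and g(n) = n log₂(n) are both O(n log n).
Since they have the same asymptotic growth rate, f(n) = Θ(g(n)) is true.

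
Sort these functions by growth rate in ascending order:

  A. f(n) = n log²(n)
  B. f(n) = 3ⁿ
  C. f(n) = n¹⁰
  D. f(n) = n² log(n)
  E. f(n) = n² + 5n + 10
A < E < D < C < B

Comparing growth rates:
A = n log²(n) is O(n log² n)
E = n² + 5n + 10 is O(n²)
D = n² log(n) is O(n² log n)
C = n¹⁰ is O(n¹⁰)
B = 3ⁿ is O(3ⁿ)

Therefore, the order from slowest to fastest is: A < E < D < C < B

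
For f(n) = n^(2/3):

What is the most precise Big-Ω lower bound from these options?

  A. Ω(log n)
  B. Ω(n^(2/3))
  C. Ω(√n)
B

f(n) = n^(2/3) is Ω(n^(2/3)).
All listed options are valid Big-Ω bounds (lower bounds),
but Ω(n^(2/3)) is the tightest (largest valid bound).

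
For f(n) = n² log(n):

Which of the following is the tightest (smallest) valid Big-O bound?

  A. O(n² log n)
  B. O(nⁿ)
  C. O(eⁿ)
A

f(n) = n² log(n) is O(n² log n).
All listed options are valid Big-O bounds (upper bounds),
but O(n² log n) is the tightest (smallest valid bound).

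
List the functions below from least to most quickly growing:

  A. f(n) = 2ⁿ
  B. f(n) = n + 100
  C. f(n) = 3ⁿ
B < A < C

Comparing growth rates:
B = n + 100 is O(n)
A = 2ⁿ is O(2ⁿ)
C = 3ⁿ is O(3ⁿ)

Therefore, the order from slowest to fastest is: B < A < C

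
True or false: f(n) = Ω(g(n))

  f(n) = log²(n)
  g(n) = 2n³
False

f(n) = log²(n) is O(log² n), and g(n) = 2n³ is O(n³).
Since O(log² n) grows slower than O(n³), f(n) = Ω(g(n)) is false.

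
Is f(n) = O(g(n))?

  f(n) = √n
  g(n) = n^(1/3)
False

f(n) = √n is O(√n), and g(n) = n^(1/3) is O(n^(1/3)).
Since O(√n) grows faster than O(n^(1/3)), f(n) = O(g(n)) is false.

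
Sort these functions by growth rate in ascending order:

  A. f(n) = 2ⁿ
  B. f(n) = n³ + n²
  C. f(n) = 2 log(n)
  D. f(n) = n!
C < B < A < D

Comparing growth rates:
C = 2 log(n) is O(log n)
B = n³ + n² is O(n³)
A = 2ⁿ is O(2ⁿ)
D = n! is O(n!)

Therefore, the order from slowest to fastest is: C < B < A < D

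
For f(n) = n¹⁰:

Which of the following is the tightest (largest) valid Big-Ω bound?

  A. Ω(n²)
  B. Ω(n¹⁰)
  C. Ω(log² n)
B

f(n) = n¹⁰ is Ω(n¹⁰).
All listed options are valid Big-Ω bounds (lower bounds),
but Ω(n¹⁰) is the tightest (largest valid bound).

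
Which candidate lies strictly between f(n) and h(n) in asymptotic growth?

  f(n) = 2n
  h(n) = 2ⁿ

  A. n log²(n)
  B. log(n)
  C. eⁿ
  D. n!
A

We need g(n) with 2n = o(g(n)) and g(n) = o(2ⁿ), i.e. O(n) ≺ g ≺ O(2ⁿ).
Check each option:
  A. n log²(n) — O(n log² n) is strictly between O(n) and O(2ⁿ) ✓
  B. log(n) — O(log n) does not grow strictly faster than f(n)
  C. eⁿ — O(eⁿ) does not grow strictly slower than h(n)
  D. n! — O(n!) does not grow strictly slower than h(n)

Only option A (n log²(n)) lies strictly between.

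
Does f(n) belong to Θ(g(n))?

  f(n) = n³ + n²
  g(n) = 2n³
True

f(n) = n³ + n² and g(n) = 2n³ are both O(n³).
Since they have the same asymptotic growth rate, f(n) = Θ(g(n)) is true.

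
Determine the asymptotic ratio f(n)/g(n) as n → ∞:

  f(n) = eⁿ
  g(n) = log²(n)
∞

Since eⁿ (O(eⁿ)) grows faster than log²(n) (O(log² n)),
the ratio f(n)/g(n) → ∞ as n → ∞.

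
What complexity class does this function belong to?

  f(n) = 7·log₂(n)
O(log n)

The dominant term in 7·log₂(n) is 7·log₂(n), which is Θ(log n).
Constants are absorbed, so the tightest bound is O(log n).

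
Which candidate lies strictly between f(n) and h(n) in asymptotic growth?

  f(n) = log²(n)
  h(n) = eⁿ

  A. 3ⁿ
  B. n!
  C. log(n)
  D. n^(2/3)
D

We need g(n) with log²(n) = o(g(n)) and g(n) = o(eⁿ), i.e. O(log² n) ≺ g ≺ O(eⁿ).
Check each option:
  A. 3ⁿ — O(3ⁿ) does not grow strictly slower than h(n)
  B. n! — O(n!) does not grow strictly slower than h(n)
  C. log(n) — O(log n) does not grow strictly faster than f(n)
  D. n^(2/3) — O(n^(2/3)) is strictly between O(log² n) and O(eⁿ) ✓

Only option D (n^(2/3)) lies strictly between.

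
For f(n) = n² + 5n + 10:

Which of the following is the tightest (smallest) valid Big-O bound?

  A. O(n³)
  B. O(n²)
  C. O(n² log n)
B

f(n) = n² + 5n + 10 is O(n²).
All listed options are valid Big-O bounds (upper bounds),
but O(n²) is the tightest (smallest valid bound).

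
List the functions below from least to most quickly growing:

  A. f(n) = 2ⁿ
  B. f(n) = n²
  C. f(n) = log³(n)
C < B < A

Comparing growth rates:
C = log³(n) is O(log³ n)
B = n² is O(n²)
A = 2ⁿ is O(2ⁿ)

Therefore, the order from slowest to fastest is: C < B < A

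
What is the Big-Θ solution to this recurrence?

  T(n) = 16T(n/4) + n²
Θ(n² log n)

Master Theorem: a = 16, b = 4, f(n) = n².
Compute the critical exponent d = log₄(16) = 2.
Compare f(n) = Θ(n²) against n^d:
  k = 2 = d, so f(n) = Θ(n^d) — Case 2.
  Work is balanced across levels: T(n) = Θ(n^d log n) = Θ(n² log n).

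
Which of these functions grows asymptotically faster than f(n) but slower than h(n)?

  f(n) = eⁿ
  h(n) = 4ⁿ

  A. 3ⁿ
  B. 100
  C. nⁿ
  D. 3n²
A

We need g(n) with eⁿ = o(g(n)) and g(n) = o(4ⁿ), i.e. O(eⁿ) ≺ g ≺ O(4ⁿ).
Check each option:
  A. 3ⁿ — O(3ⁿ) is strictly between O(eⁿ) and O(4ⁿ) ✓
  B. 100 — O(1) does not grow strictly faster than f(n)
  C. nⁿ — O(nⁿ) does not grow strictly slower than h(n)
  D. 3n² — O(n²) does not grow strictly faster than f(n)

Only option A (3ⁿ) lies strictly between.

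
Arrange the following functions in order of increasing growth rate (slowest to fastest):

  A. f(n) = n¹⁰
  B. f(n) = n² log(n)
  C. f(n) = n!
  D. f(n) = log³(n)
D < B < A < C

Comparing growth rates:
D = log³(n) is O(log³ n)
B = n² log(n) is O(n² log n)
A = n¹⁰ is O(n¹⁰)
C = n! is O(n!)

Therefore, the order from slowest to fastest is: D < B < A < C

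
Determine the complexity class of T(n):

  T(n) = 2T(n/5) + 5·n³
Θ(n³)

Master Theorem: a = 2, b = 5, f(n) = 5·n³.
Compute the critical exponent d = log₅(2) = 0.431.
Compare f(n) = Θ(n³) against n^d:
  k = 3 > d = 0.431, so f(n) = Ω(n^(d+ε)) — Case 3.
  Regularity: a·(n/b)^3/n^3 = a/b^3 = 2/125 < 1 ✓.
  The top-level work dominates: T(n) = Θ(f(n)) = Θ(n³).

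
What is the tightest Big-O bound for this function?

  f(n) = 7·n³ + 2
O(n³)

The dominant term in 7·n³ + 2 is 7·n³, which is Θ(n³).
Lower-order terms (2) are asymptotically negligible.
Constants are absorbed, so the tightest bound is O(n³).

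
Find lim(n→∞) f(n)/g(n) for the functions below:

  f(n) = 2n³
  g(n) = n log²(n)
∞

Since 2n³ (O(n³)) grows faster than n log²(n) (O(n log² n)),
the ratio f(n)/g(n) → ∞ as n → ∞.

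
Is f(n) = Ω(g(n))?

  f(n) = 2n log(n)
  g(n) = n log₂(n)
True

f(n) = 2n log(n) and g(n) = n log₂(n) are both O(n log n).
Big-Ω permits equal growth rates (f ≥ c·g for some c > 0), so f(n) = Ω(g(n)) is true.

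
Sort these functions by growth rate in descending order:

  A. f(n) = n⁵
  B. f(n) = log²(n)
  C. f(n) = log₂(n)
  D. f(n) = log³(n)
A > D > B > C

Comparing growth rates:
A = n⁵ is O(n⁵)
D = log³(n) is O(log³ n)
B = log²(n) is O(log² n)
C = log₂(n) is O(log n)

Therefore, the order from fastest to slowest is: A > D > B > C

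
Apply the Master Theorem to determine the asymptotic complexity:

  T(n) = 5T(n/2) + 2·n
Θ(n^log₂(5))

Master Theorem: a = 5, b = 2, f(n) = 2·n.
Compute the critical exponent d = log₂(5) = 2.322.
Compare f(n) = Θ(n) against n^d:
  k = 1 < d = 2.322, so f(n) = O(n^(d-ε)) — Case 1.
  The recursion cost dominates: T(n) = Θ(n^d) = Θ(n^log₂(5)).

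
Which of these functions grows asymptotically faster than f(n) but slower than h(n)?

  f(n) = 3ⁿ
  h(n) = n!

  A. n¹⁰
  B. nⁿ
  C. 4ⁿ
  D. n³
C

We need g(n) with 3ⁿ = o(g(n)) and g(n) = o(n!), i.e. O(3ⁿ) ≺ g ≺ O(n!).
Check each option:
  A. n¹⁰ — O(n¹⁰) does not grow strictly faster than f(n)
  B. nⁿ — O(nⁿ) does not grow strictly slower than h(n)
  C. 4ⁿ — O(4ⁿ) is strictly between O(3ⁿ) and O(n!) ✓
  D. n³ — O(n³) does not grow strictly faster than f(n)

Only option C (4ⁿ) lies strictly between.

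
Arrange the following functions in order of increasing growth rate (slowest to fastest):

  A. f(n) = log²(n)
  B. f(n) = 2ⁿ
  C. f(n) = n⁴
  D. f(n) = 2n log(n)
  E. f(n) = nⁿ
A < D < C < B < E

Comparing growth rates:
A = log²(n) is O(log² n)
D = 2n log(n) is O(n log n)
C = n⁴ is O(n⁴)
B = 2ⁿ is O(2ⁿ)
E = nⁿ is O(nⁿ)

Therefore, the order from slowest to fastest is: A < D < C < B < E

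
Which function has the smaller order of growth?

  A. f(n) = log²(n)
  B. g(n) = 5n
A

f(n) = log²(n) is O(log² n), while g(n) = 5n is O(n).
Since O(log² n) grows slower than O(n), f(n) is dominated.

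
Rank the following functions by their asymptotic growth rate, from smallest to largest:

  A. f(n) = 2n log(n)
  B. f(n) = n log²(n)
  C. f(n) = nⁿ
A < B < C

Comparing growth rates:
A = 2n log(n) is O(n log n)
B = n log²(n) is O(n log² n)
C = nⁿ is O(nⁿ)

Therefore, the order from slowest to fastest is: A < B < C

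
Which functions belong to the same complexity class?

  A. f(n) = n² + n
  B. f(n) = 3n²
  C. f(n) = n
A and B

Examining each function:
  A. n² + n is O(n²)
  B. 3n² is O(n²)
  C. n is O(n)

Functions A and B both have the same complexity class.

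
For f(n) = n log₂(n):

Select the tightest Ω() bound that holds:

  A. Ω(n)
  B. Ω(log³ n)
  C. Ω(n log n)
C

f(n) = n log₂(n) is Ω(n log n).
All listed options are valid Big-Ω bounds (lower bounds),
but Ω(n log n) is the tightest (largest valid bound).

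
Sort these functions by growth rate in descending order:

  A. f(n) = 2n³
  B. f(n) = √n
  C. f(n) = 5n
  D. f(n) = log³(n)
A > C > B > D

Comparing growth rates:
A = 2n³ is O(n³)
C = 5n is O(n)
B = √n is O(√n)
D = log³(n) is O(log³ n)

Therefore, the order from fastest to slowest is: A > C > B > D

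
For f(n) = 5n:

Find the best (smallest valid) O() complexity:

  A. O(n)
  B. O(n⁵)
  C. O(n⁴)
A

f(n) = 5n is O(n).
All listed options are valid Big-O bounds (upper bounds),
but O(n) is the tightest (smallest valid bound).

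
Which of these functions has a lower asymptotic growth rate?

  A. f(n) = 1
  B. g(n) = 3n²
A

f(n) = 1 is O(1), while g(n) = 3n² is O(n²).
Since O(1) grows slower than O(n²), f(n) is dominated.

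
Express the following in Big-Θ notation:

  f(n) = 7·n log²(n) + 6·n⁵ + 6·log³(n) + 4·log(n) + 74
Θ(n⁵)

Order the terms by growth rate: 74 ≺ 4·log(n) ≺ 6·log³(n) ≺ 7·n log²(n) ≺ 6·n⁵.
The fastest-growing term 6·n⁵ dominates as n → ∞; dropping its constant factor gives Θ(n⁵).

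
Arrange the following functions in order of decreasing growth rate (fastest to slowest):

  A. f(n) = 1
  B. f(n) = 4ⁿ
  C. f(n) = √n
B > C > A

Comparing growth rates:
B = 4ⁿ is O(4ⁿ)
C = √n is O(√n)
A = 1 is O(1)

Therefore, the order from fastest to slowest is: B > C > A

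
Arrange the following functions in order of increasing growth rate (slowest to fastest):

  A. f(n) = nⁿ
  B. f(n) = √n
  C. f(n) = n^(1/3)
C < B < A

Comparing growth rates:
C = n^(1/3) is O(n^(1/3))
B = √n is O(√n)
A = nⁿ is O(nⁿ)

Therefore, the order from slowest to fastest is: C < B < A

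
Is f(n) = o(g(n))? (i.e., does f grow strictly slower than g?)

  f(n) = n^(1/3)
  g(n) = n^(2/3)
True

f(n) = n^(1/3) is O(n^(1/3)), and g(n) = n^(2/3) is O(n^(2/3)).
Since O(n^(1/3)) grows strictly slower than O(n^(2/3)), f(n) = o(g(n)) is true.
This means lim(n→∞) f(n)/g(n) = 0.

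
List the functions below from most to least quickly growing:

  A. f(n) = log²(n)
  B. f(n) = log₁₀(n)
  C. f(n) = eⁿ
C > A > B

Comparing growth rates:
C = eⁿ is O(eⁿ)
A = log²(n) is O(log² n)
B = log₁₀(n) is O(log n)

Therefore, the order from fastest to slowest is: C > A > B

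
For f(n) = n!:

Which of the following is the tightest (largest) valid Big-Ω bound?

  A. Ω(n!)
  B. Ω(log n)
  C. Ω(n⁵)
A

f(n) = n! is Ω(n!).
All listed options are valid Big-Ω bounds (lower bounds),
but Ω(n!) is the tightest (largest valid bound).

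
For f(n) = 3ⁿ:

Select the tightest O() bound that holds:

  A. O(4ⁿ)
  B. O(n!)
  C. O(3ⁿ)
C

f(n) = 3ⁿ is O(3ⁿ).
All listed options are valid Big-O bounds (upper bounds),
but O(3ⁿ) is the tightest (smallest valid bound).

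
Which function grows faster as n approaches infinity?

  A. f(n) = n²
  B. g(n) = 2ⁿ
B

f(n) = n² is O(n²), while g(n) = 2ⁿ is O(2ⁿ).
Since O(2ⁿ) grows faster than O(n²), g(n) dominates.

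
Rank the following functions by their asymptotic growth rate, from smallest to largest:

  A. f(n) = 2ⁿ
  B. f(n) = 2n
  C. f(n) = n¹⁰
B < C < A

Comparing growth rates:
B = 2n is O(n)
C = n¹⁰ is O(n¹⁰)
A = 2ⁿ is O(2ⁿ)

Therefore, the order from slowest to fastest is: B < C < A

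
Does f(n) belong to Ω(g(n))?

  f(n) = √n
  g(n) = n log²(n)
False

f(n) = √n is O(√n), and g(n) = n log²(n) is O(n log² n).
Since O(√n) grows slower than O(n log² n), f(n) = Ω(g(n)) is false.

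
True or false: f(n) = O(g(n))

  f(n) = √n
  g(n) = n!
True

f(n) = √n is O(√n), and g(n) = n! is O(n!).
Since O(√n) ⊆ O(n!) (f grows no faster than g), f(n) = O(g(n)) is true.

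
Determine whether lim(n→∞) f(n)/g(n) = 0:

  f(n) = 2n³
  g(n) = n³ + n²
False

f(n) = 2n³ is O(n³), and g(n) = n³ + n² is O(n³).
Since they have the same growth rate, f(n) = o(g(n)) is false.
(f = o(g) requires f to grow strictly slower, not equal.)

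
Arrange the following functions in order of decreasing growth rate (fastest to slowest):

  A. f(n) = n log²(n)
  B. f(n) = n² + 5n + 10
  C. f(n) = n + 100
B > A > C

Comparing growth rates:
B = n² + 5n + 10 is O(n²)
A = n log²(n) is O(n log² n)
C = n + 100 is O(n)

Therefore, the order from fastest to slowest is: B > A > C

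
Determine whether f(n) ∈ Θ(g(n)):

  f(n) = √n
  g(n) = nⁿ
False

f(n) = √n is O(√n), and g(n) = nⁿ is O(nⁿ).
Since they have different growth rates, f(n) = Θ(g(n)) is false.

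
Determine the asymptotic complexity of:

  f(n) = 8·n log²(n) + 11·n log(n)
O(n log² n)

The dominant term in 8·n log²(n) + 11·n log(n) is 8·n log²(n), which is Θ(n log² n).
Lower-order terms (11·n log(n)) are asymptotically negligible.
Constants are absorbed, so the tightest bound is O(n log² n).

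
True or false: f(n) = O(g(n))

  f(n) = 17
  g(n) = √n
True

f(n) = 17 is O(1), and g(n) = √n is O(√n).
Since O(1) ⊆ O(√n) (f grows no faster than g), f(n) = O(g(n)) is true.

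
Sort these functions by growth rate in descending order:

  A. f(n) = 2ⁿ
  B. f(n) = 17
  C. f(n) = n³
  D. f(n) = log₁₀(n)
A > C > D > B

Comparing growth rates:
A = 2ⁿ is O(2ⁿ)
C = n³ is O(n³)
D = log₁₀(n) is O(log n)
B = 17 is O(1)

Therefore, the order from fastest to slowest is: A > C > D > B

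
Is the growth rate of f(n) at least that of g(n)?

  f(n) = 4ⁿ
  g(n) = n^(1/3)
True

f(n) = 4ⁿ is O(4ⁿ), and g(n) = n^(1/3) is O(n^(1/3)).
Since O(4ⁿ) grows at least as fast as O(n^(1/3)), f(n) = Ω(g(n)) is true.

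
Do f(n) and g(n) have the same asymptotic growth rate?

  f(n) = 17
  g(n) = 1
True

f(n) = 17 and g(n) = 1 are both O(1).
Since they have the same asymptotic growth rate, f(n) = Θ(g(n)) is true.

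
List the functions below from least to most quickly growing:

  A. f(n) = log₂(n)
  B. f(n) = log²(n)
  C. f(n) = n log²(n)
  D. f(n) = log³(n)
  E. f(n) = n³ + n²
A < B < D < C < E

Comparing growth rates:
A = log₂(n) is O(log n)
B = log²(n) is O(log² n)
D = log³(n) is O(log³ n)
C = n log²(n) is O(n log² n)
E = n³ + n² is O(n³)

Therefore, the order from slowest to fastest is: A < B < D < C < E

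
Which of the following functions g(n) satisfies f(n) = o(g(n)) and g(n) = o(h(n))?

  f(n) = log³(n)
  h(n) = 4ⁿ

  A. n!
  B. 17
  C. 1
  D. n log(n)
D

We need g(n) with log³(n) = o(g(n)) and g(n) = o(4ⁿ), i.e. O(log³ n) ≺ g ≺ O(4ⁿ).
Check each option:
  A. n! — O(n!) does not grow strictly slower than h(n)
  B. 17 — O(1) does not grow strictly faster than f(n)
  C. 1 — O(1) does not grow strictly faster than f(n)
  D. n log(n) — O(n log n) is strictly between O(log³ n) and O(4ⁿ) ✓

Only option D (n log(n)) lies strictly between.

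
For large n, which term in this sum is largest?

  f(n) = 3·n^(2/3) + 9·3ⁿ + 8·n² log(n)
9·3ⁿ

Looking at each term:
  - 3·n^(2/3) is O(n^(2/3))
  - 9·3ⁿ is O(3ⁿ)
  - 8·n² log(n) is O(n² log n)

The term 9·3ⁿ (O(3ⁿ)) grows fastest and dominates all others.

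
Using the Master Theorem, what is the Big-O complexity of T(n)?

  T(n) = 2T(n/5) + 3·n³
Θ(n³)

Master Theorem: a = 2, b = 5, f(n) = 3·n³.
Compute the critical exponent d = log₅(2) = 0.431.
Compare f(n) = Θ(n³) against n^d:
  k = 3 > d = 0.431, so f(n) = Ω(n^(d+ε)) — Case 3.
  Regularity: a·(n/b)^3/n^3 = a/b^3 = 2/125 < 1 ✓.
  The top-level work dominates: T(n) = Θ(f(n)) = Θ(n³).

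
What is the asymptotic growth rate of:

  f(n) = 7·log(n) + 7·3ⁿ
Θ(3ⁿ)

Order the terms by growth rate: 7·log(n) ≺ 7·3ⁿ.
The fastest-growing term 7·3ⁿ dominates as n → ∞; dropping its constant factor gives Θ(3ⁿ).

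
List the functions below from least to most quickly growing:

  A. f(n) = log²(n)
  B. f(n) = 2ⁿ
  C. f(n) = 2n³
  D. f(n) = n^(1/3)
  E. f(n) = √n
A < D < E < C < B

Comparing growth rates:
A = log²(n) is O(log² n)
D = n^(1/3) is O(n^(1/3))
E = √n is O(√n)
C = 2n³ is O(n³)
B = 2ⁿ is O(2ⁿ)

Therefore, the order from slowest to fastest is: A < D < E < C < B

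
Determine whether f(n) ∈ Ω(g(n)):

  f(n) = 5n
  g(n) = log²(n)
True

f(n) = 5n is O(n), and g(n) = log²(n) is O(log² n).
Since O(n) grows at least as fast as O(log² n), f(n) = Ω(g(n)) is true.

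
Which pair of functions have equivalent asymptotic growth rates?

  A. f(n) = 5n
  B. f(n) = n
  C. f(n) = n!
A and B

Examining each function:
  A. 5n is O(n)
  B. n is O(n)
  C. n! is O(n!)

Functions A and B both have the same complexity class.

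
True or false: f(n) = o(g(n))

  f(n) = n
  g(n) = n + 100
False

f(n) = n is O(n), and g(n) = n + 100 is O(n).
Since they have the same growth rate, f(n) = o(g(n)) is false.
(f = o(g) requires f to grow strictly slower, not equal.)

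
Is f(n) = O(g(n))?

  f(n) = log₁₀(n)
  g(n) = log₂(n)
True

f(n) = log₁₀(n) and g(n) = log₂(n) are both O(log n).
Big-O permits equal growth rates (f ≤ c·g for some c), so f(n) = O(g(n)) is true.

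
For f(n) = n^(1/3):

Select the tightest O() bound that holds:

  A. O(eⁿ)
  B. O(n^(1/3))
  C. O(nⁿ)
B

f(n) = n^(1/3) is O(n^(1/3)).
All listed options are valid Big-O bounds (upper bounds),
but O(n^(1/3)) is the tightest (smallest valid bound).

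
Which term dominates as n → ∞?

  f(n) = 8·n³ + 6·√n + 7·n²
8·n³

Looking at each term:
  - 8·n³ is O(n³)
  - 6·√n is O(√n)
  - 7·n² is O(n²)

The term 8·n³ (O(n³)) grows fastest and dominates all others.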